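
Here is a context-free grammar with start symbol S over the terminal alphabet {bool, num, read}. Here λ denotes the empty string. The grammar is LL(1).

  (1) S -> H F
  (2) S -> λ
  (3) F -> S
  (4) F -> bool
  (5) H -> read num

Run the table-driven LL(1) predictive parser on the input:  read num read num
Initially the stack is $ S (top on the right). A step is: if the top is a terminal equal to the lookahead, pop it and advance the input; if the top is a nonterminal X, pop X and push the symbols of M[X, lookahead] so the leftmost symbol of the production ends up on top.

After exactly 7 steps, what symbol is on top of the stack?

read

step 1: stack=$ S  input=read num read num $  — expand S -> H F
step 2: stack=$ F H  input=read num read num $  — expand H -> read num
step 3: stack=$ F num read  input=read num read num $  — match read
step 4: stack=$ F num  input=num read num $  — match num
step 5: stack=$ F  input=read num $  — expand F -> S
step 6: stack=$ S  input=read num $  — expand S -> H F
step 7: stack=$ F H  input=read num $  — expand H -> read num
Stack after step 7: $ F num read (top = read).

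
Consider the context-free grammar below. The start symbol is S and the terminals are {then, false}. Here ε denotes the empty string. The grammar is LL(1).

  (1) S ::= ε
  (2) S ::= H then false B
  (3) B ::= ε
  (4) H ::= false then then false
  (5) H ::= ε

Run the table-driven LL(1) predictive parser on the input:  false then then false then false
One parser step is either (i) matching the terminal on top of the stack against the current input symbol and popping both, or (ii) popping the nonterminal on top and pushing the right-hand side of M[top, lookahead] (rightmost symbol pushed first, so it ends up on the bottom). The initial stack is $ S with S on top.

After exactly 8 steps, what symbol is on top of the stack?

     Stack                                 Input                               Action
  1  $ S                                   false then then false then false $  expand S ::= H then false B
  2  $ B false then H                      false then then false then false $  expand H ::= false then then false
  3  $ B false then false then then false  false then then false then false $  match false
  4  $ B false then false then then        then then false then false $        match then
  5  $ B false then false then             then false then false $             match then
  6  $ B false then false                  false then false $                  match false
  7  $ B false then                        then false $                        match then
  8  $ B false                             false $                             match false
Stack after step 8: $ B (top = B).

B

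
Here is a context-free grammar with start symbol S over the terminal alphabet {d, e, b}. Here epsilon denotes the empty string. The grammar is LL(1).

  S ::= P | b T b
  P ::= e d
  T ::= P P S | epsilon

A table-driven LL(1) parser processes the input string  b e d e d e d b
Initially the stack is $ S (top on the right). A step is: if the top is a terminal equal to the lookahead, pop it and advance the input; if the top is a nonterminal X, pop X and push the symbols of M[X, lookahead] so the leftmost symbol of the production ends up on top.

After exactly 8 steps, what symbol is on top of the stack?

step 1: stack=$ S  input=b e d e d e d b $  — expand S ::= b T b
step 2: stack=$ b T b  input=b e d e d e d b $  — match b
step 3: stack=$ b T  input=e d e d e d b $  — expand T ::= P P S
step 4: stack=$ b S P P  input=e d e d e d b $  — expand P ::= e d
step 5: stack=$ b S P d e  input=e d e d e d b $  — match e
step 6: stack=$ b S P d  input=d e d e d b $  — match d
step 7: stack=$ b S P  input=e d e d b $  — expand P ::= e d
step 8: stack=$ b S d e  input=e d e d b $  — match e
Stack after step 8: $ b S d (top = d).

d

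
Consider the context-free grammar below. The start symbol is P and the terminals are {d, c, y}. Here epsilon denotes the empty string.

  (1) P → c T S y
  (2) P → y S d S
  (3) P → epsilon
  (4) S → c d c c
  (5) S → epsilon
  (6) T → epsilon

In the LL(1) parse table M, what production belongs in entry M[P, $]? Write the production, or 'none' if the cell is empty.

FIRST(P) = {epsilon, c, y}
FIRST(S) = {epsilon, c}
FIRST(T) = {epsilon}
FOLLOW(P) includes $ since P is the start symbol.
FOLLOW(P): P appears on no right-hand side. Thus FOLLOW(P) = {$}.
For P → c T S y: FIRST(c T S y) = {c}, so it goes in M[P, t] for t ∈ {c}.
For P → y S d S: FIRST(y S d S) = {y}, so it goes in M[P, t] for t ∈ {y}.
For P → epsilon: FIRST(epsilon) = {epsilon}, so it goes in M[P, t] for t ∈ {}; since epsilon ∈ FIRST, also for every t ∈ FOLLOW(P) = {$}.

P → epsilon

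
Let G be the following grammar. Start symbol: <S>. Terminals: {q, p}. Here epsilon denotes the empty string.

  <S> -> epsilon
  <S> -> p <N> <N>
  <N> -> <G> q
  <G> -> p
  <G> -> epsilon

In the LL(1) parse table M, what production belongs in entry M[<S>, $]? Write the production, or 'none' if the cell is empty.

<S> -> epsilon

FIRST(<S>): from <S>->epsilon we get {epsilon}; from <S>->p <N> <N> we get {p}. So FIRST(<S>) = {epsilon, p}.
FIRST(<G>): from <G>->p we get {p}; from <G>->epsilon we get {epsilon}. So FIRST(<G>) = {epsilon, p}.
FIRST(<N>): from <N>-><G> q we get {p, q}. So FIRST(<N>) = {p, q}.
FOLLOW(<S>) includes $ since <S> is the start symbol.
FOLLOW(<S>): <S> appears on no right-hand side. Thus FOLLOW(<S>) = {$}.
For <S> -> epsilon: FIRST(epsilon) = {epsilon}, so it goes in M[<S>, t] for t ∈ {}; since epsilon ∈ FIRST, also for every t ∈ FOLLOW(<S>) = {$}.
For <S> -> p <N> <N>: FIRST(p <N> <N>) = {p}, so it goes in M[<S>, t] for t ∈ {p}.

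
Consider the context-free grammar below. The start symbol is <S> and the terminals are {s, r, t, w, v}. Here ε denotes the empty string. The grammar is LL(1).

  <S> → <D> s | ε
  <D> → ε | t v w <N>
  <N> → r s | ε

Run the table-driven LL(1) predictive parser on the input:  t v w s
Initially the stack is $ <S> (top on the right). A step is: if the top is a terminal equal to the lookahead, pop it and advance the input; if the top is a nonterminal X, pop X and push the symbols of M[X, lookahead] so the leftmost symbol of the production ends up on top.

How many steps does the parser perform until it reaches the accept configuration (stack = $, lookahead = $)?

     Stack          Input      Action
  1  $ <S>          t v w s $  expand <S> → <D> s
  2  $ s <D>        t v w s $  expand <D> → t v w <N>
  3  $ s <N> w v t  t v w s $  match t
  4  $ s <N> w v    v w s $    match v
  5  $ s <N> w      w s $      match w
  6  $ s <N>        s $        expand <N> → ε
  7  $ s            s $        match s
Accept reached after 7 steps.

7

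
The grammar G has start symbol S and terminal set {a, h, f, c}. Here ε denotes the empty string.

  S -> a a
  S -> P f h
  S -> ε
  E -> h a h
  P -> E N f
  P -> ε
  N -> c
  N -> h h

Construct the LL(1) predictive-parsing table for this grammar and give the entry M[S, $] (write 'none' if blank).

S -> ε

FIRST(E) = {h}
FIRST(N) = {c, h}
FIRST(P) = {ε, h}  (via E N f)
FIRST(S) = {ε, a, f, h}  (via P f h)
FOLLOW(S) includes $ since S is the start symbol.
FOLLOW(S): S appears on no right-hand side. Thus FOLLOW(S) = {$}.
For S -> a a: FIRST(a a) = {a}, so it goes in M[S, t] for t ∈ {a}.
For S -> P f h: FIRST(P f h) = {f, h}, so it goes in M[S, t] for t ∈ {f, h}.
For S -> ε: FIRST(ε) = {ε}, so it goes in M[S, t] for t ∈ {}; since ε ∈ FIRST, also for every t ∈ FOLLOW(S) = {$}.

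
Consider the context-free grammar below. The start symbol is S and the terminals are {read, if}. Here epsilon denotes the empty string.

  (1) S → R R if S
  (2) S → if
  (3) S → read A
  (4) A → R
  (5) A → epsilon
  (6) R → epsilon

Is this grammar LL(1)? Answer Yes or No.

FIRST(S) = {if, read}
FIRST(A) = {epsilon}
FIRST(R) = {epsilon}
FOLLOW(S) = {$}
FOLLOW(A) = {$}
FOLLOW(R) = {$, if}
Cell M[A, $] receives both A → R and A → epsilon — the grammar is not LL(1).

No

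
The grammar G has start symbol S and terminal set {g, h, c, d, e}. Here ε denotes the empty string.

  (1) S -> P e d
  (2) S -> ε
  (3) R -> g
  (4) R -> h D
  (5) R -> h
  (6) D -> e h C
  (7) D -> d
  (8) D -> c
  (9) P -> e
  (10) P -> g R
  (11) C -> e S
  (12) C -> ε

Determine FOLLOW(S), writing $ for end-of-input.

FIRST(R): from R->g we get {g}; from R->h D we get {h}; from R->h we get {h}. So FIRST(R) = {g, h}.
FIRST(D): from D->e h C we get {e}; from D->d we get {d}; from D->c we get {c}. So FIRST(D) = {c, d, e}.
FIRST(P): from P->e we get {e}; from P->g R we get {g}. So FIRST(P) = {e, g}.
FIRST(C): from C->e S we get {e}; from C->ε we get {ε}. So FIRST(C) = {ε, e}.
FIRST(S): from S->P e d we get {e, g}; from S->ε we get {ε}. So FIRST(S) = {ε, e, g}.
FOLLOW(S) includes $ since S is the start symbol.
FOLLOW(P): in S->P e d, P is followed by e d with FIRST {e}. Thus FOLLOW(P) = {e}.
FOLLOW(R): in P->g R, the suffix after R is empty, so FOLLOW(R) ⊇ FOLLOW(P) = {e}. Thus FOLLOW(R) = {e}.
FOLLOW(D): in R->h D, the suffix after D is empty, so FOLLOW(D) ⊇ FOLLOW(R) = {e}. Thus FOLLOW(D) = {e}.
FOLLOW(C): in D->e h C, the suffix after C is empty, so FOLLOW(C) ⊇ FOLLOW(D) = {e}. Thus FOLLOW(C) = {e}.
FOLLOW(S): in C->e S, the suffix after S is empty, so FOLLOW(S) ⊇ FOLLOW(C) = {e}. Thus FOLLOW(S) = {$, e}.

{$, e}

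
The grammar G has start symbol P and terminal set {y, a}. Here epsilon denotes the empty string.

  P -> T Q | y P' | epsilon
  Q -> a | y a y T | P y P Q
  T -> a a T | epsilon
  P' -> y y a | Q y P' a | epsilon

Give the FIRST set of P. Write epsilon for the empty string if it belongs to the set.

FIRST(T) = {epsilon, a}
FIRST(P) = {epsilon, a, y}  (via T Q)
FIRST(Q) = {a, y}  (via P y P Q)
FIRST(P') = {epsilon, a, y}  (via Q y P' a)

{epsilon, a, y}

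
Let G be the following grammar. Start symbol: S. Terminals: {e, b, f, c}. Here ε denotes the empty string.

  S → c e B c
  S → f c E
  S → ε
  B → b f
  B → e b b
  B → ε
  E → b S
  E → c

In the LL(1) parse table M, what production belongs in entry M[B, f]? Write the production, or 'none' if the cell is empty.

none

FIRST(S) = {ε, c, f}
FIRST(B) = {ε, b, e}
FIRST(E) = {b, c}
FOLLOW(S) includes $ since S is the start symbol.
FOLLOW(B): in S→c e B c, B is followed by c with FIRST {c}. Thus FOLLOW(B) = {c}.
For B → b f: FIRST(b f) = {b}, so it goes in M[B, t] for t ∈ {b}.
For B → e b b: FIRST(e b b) = {e}, so it goes in M[B, t] for t ∈ {e}.
For B → ε: FIRST(ε) = {ε}, so it goes in M[B, t] for t ∈ {}; since ε ∈ FIRST, also for every t ∈ FOLLOW(B) = {c}.
None of these place a production in M[B, f].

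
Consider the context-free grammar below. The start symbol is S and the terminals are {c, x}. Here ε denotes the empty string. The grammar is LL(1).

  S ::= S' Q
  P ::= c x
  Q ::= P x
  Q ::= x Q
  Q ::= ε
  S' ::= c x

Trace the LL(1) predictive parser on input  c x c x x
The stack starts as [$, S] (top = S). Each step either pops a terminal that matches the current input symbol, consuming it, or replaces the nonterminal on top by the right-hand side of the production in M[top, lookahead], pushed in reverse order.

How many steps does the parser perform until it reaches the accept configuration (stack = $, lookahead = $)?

     Stack    Input        Action
  1  $ S      c x c x x $  expand S ::= S' Q
  2  $ Q S'   c x c x x $  expand S' ::= c x
  3  $ Q x c  c x c x x $  match c
  4  $ Q x    x c x x $    match x
  5  $ Q      c x x $      expand Q ::= P x
  6  $ x P    c x x $      expand P ::= c x
  7  $ x x c  c x x $      match c
  8  $ x x    x x $        match x
  9  $ x      x $          match x
Accept reached after 9 steps.

9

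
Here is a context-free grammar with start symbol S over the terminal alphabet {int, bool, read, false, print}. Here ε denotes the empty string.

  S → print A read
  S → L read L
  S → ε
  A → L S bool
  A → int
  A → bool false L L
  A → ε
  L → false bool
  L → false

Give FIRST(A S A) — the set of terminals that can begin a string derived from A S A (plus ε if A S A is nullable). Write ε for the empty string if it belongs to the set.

{ε, bool, false, int, print}

FIRST(L) = {false}
FIRST(S) = {ε, false, print}  (via L read L)
FIRST(A) = {ε, bool, false, int}  (via L S bool)
FIRST(A S A): take FIRST of each symbol in turn, carrying on past any symbol whose FIRST contains ε; result {ε, bool, false, int, print}.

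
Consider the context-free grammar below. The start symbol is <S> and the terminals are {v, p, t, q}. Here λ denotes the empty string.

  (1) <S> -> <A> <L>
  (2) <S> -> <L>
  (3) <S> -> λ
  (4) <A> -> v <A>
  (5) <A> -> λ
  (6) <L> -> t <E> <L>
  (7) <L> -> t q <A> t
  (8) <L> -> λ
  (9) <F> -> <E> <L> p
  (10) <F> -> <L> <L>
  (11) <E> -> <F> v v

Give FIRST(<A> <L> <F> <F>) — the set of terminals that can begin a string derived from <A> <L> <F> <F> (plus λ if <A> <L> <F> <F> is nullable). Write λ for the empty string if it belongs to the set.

FIRST(<A>) = {λ, v}
FIRST(<L>) = {λ, t}
FIRST(<S>) = {λ, t, v}  (via <A> <L>, <L>)
FIRST(<F>) = {λ, t, v}  (via <E> <L> p, <L> <L>)
FIRST(<E>) = {t, v}  (via <F> v v)
FIRST(<A> <L> <F> <F>): take FIRST of each symbol in turn, carrying on past any symbol whose FIRST contains λ; result {λ, t, v}.

{λ, t, v}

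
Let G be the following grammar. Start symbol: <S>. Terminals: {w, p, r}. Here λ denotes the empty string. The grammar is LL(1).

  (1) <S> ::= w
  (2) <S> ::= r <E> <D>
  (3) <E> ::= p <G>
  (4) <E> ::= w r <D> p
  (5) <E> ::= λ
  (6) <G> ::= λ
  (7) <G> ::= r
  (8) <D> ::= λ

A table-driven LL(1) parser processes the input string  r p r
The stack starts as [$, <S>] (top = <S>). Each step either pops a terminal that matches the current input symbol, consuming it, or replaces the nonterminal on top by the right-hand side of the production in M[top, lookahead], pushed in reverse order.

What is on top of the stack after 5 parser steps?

step 1: stack=$ <S>  input=r p r $  — expand <S> ::= r <E> <D>
step 2: stack=$ <D> <E> r  input=r p r $  — match r
step 3: stack=$ <D> <E>  input=p r $  — expand <E> ::= p <G>
step 4: stack=$ <D> <G> p  input=p r $  — match p
step 5: stack=$ <D> <G>  input=r $  — expand <G> ::= r
Stack after step 5: $ <D> r (top = r).

r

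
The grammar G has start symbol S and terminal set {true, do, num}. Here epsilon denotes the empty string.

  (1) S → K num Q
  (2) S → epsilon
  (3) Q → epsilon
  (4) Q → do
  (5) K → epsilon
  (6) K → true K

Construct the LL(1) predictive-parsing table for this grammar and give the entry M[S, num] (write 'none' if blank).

S → K num Q

FIRST(Q) = {epsilon, do}
FIRST(K) = {epsilon, true}
FIRST(S) = {epsilon, num, true}  (via K num Q)
FOLLOW(S) includes $ since S is the start symbol.
FOLLOW(S): S appears on no right-hand side. Thus FOLLOW(S) = {$}.
For S → K num Q: FIRST(K num Q) = {num, true}, so it goes in M[S, t] for t ∈ {num, true}.
For S → epsilon: FIRST(epsilon) = {epsilon}, so it goes in M[S, t] for t ∈ {}; since epsilon ∈ FIRST, also for every t ∈ FOLLOW(S) = {$}.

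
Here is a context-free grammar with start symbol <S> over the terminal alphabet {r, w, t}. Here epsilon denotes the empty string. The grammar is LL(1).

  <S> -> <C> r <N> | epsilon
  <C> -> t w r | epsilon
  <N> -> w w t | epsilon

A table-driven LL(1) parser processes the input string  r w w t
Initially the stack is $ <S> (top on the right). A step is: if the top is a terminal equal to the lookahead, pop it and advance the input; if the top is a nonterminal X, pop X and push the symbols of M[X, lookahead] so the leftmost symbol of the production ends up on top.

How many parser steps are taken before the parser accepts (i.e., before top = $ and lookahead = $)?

step 1: stack=$ <S>  input=r w w t $  — expand <S> -> <C> r <N>
step 2: stack=$ <N> r <C>  input=r w w t $  — expand <C> -> epsilon
step 3: stack=$ <N> r  input=r w w t $  — match r
step 4: stack=$ <N>  input=w w t $  — expand <N> -> w w t
step 5: stack=$ t w w  input=w w t $  — match w
step 6: stack=$ t w  input=w t $  — match w
step 7: stack=$ t  input=t $  — match t
Accept reached after 7 steps.

7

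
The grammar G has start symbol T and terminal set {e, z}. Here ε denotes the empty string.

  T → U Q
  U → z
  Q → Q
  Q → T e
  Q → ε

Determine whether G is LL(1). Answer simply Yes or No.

No

FIRST(T) = {z}
FIRST(U) = {z}
FIRST(Q) = {ε, z}
FOLLOW(T) = {$, e}
FOLLOW(U) = {$, e, z}
FOLLOW(Q) = {$, e}
Cell M[Q, $] receives both Q → Q and Q → ε — the grammar is not LL(1).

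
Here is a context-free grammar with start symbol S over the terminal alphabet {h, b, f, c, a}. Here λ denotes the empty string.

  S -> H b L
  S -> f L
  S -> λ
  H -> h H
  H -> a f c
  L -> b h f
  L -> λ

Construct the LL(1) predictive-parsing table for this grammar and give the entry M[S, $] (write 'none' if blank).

FIRST(H): from H->h H we get {h}; from H->a f c we get {a}. So FIRST(H) = {a, h}.
FIRST(L): from L->b h f we get {b}; from L->λ we get {λ}. So FIRST(L) = {λ, b}.
FIRST(S): from S->H b L we get {a, h}; from S->f L we get {f}; from S->λ we get {λ}. So FIRST(S) = {λ, a, f, h}.
FOLLOW(S) includes $ since S is the start symbol.
FOLLOW(S): S appears on no right-hand side. Thus FOLLOW(S) = {$}.
For S -> H b L: FIRST(H b L) = {a, h}, so it goes in M[S, t] for t ∈ {a, h}.
For S -> f L: FIRST(f L) = {f}, so it goes in M[S, t] for t ∈ {f}.
For S -> λ: FIRST(λ) = {λ}, so it goes in M[S, t] for t ∈ {}; since λ ∈ FIRST, also for every t ∈ FOLLOW(S) = {$}.

S -> λ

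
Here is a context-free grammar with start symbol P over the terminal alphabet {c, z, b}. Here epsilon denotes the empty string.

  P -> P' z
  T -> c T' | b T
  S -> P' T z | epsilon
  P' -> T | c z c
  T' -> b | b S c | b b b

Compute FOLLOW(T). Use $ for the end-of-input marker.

{b, c, z}

FIRST(T): from T->c T' we get {c}; from T->b T we get {b}. So FIRST(T) = {b, c}.
FIRST(T'): from T'->b we get {b}; from T'->b S c we get {b}; from T'->b b b we get {b}. So FIRST(T') = {b}.
FIRST(P'): from P'->T we get {b, c}; from P'->c z c we get {c}. So FIRST(P') = {b, c}.
FIRST(P): from P->P' z we get {b, c}. So FIRST(P) = {b, c}.
FIRST(S): from S->P' T z we get {b, c}; from S->epsilon we get {epsilon}. So FIRST(S) = {epsilon, b, c}.
FOLLOW(P) includes $ since P is the start symbol.
FOLLOW(P): P appears on no right-hand side. Thus FOLLOW(P) = {$}.
FOLLOW(S): in T'->b S c, S is followed by c with FIRST {c}. Thus FOLLOW(S) = {c}.
FOLLOW(P'): in P->P' z, P' is followed by z with FIRST {z}; in S->P' T z, P' is followed by T z with FIRST {b, c}. Thus FOLLOW(P') = {b, c, z}.
FOLLOW(T): in T->b T, the suffix after T is empty (adds nothing new); in S->P' T z, T is followed by z with FIRST {z}; in P'->T, the suffix after T is empty, so FOLLOW(T) ⊇ FOLLOW(P') = {b, c, z}. Thus FOLLOW(T) = {b, c, z}.
FOLLOW(T'): in T->c T', the suffix after T' is empty, so FOLLOW(T') ⊇ FOLLOW(T) = {b, c, z}. Thus FOLLOW(T') = {b, c, z}.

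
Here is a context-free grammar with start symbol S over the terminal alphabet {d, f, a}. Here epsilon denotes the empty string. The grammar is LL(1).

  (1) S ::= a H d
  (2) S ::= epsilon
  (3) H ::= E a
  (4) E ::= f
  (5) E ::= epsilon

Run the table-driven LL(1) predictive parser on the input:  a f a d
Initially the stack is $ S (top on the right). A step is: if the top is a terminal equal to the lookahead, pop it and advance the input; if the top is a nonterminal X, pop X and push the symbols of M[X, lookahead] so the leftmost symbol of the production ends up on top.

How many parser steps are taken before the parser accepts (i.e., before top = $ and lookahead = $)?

7

     Stack    Input      Action
  1  $ S      a f a d $  expand S ::= a H d
  2  $ d H a  a f a d $  match a
  3  $ d H    f a d $    expand H ::= E a
  4  $ d a E  f a d $    expand E ::= f
  5  $ d a f  f a d $    match f
  6  $ d a    a d $      match a
  7  $ d      d $        match d
Accept reached after 7 steps.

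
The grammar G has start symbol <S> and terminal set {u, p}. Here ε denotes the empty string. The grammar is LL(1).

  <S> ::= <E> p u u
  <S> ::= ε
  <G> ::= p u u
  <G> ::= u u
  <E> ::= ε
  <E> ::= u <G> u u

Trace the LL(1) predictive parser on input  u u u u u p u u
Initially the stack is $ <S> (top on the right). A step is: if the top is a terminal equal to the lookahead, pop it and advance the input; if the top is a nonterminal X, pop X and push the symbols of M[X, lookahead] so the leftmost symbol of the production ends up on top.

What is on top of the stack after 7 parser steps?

u

     Stack              Input              Action
  1  $ <S>              u u u u u p u u $  expand <S> ::= <E> p u u
  2  $ u u p <E>        u u u u u p u u $  expand <E> ::= u <G> u u
  3  $ u u p u u <G> u  u u u u u p u u $  match u
  4  $ u u p u u <G>    u u u u p u u $    expand <G> ::= u u
  5  $ u u p u u u u    u u u u p u u $    match u
  6  $ u u p u u u      u u u p u u $      match u
  7  $ u u p u u        u u p u u $        match u
Stack after step 7: $ u u p u (top = u).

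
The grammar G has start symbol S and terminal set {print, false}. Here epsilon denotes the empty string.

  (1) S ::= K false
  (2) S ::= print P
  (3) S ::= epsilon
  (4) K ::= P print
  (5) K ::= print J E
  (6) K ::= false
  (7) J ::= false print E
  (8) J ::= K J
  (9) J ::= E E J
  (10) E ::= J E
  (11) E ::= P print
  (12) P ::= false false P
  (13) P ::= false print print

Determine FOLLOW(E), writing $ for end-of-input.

FIRST(P) = {false}
FIRST(K) = {false, print}  (via P print)
FIRST(S) = {epsilon, false, print}  (via K false)
FIRST(J) = {false, print}  (via K J, E E J)
FIRST(E) = {false, print}  (via J E, P print)
FOLLOW(S) includes $ since S is the start symbol.
FOLLOW(S): S appears on no right-hand side. Thus FOLLOW(S) = {$}.
FOLLOW(K): in S::=K false, K is followed by false with FIRST {false}; in J::=K J, K is followed by J with FIRST {false, print}. Thus FOLLOW(K) = {false, print}.
FOLLOW(J): in K::=print J E, J is followed by E with FIRST {false, print}; in J::=K J, the suffix after J is empty (adds nothing new); in J::=E E J, the suffix after J is empty (adds nothing new); in E::=J E, J is followed by E with FIRST {false, print}. Thus FOLLOW(J) = {false, print}.
FOLLOW(E): in K::=print J E, the suffix after E is empty, so FOLLOW(E) ⊇ FOLLOW(K) = {false, print}; in J::=false print E, the suffix after E is empty, so FOLLOW(E) ⊇ FOLLOW(J) = {false, print}; in J::=E E J (occurrence 1), E is followed by E J with FIRST {false, print}; in J::=E E J (occurrence 2), E is followed by J with FIRST {false, print}; in E::=J E, the suffix after E is empty (adds nothing new). Thus FOLLOW(E) = {false, print}.
FOLLOW(P): in S::=print P, the suffix after P is empty, so FOLLOW(P) ⊇ FOLLOW(S) = {$}; in K::=P print, P is followed by print with FIRST {print}; in E::=P print, P is followed by print with FIRST {print}; in P::=false false P, the suffix after P is empty (adds nothing new). Thus FOLLOW(P) = {$, print}.

{false, print}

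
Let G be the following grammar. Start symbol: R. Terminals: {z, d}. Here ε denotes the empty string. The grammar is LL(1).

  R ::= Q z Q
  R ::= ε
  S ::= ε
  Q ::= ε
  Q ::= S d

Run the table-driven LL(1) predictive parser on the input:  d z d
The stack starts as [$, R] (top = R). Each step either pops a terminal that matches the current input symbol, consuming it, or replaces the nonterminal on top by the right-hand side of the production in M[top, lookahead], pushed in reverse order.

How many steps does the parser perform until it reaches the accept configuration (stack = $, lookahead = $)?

     Stack      Input    Action
  1  $ R        d z d $  expand R ::= Q z Q
  2  $ Q z Q    d z d $  expand Q ::= S d
  3  $ Q z d S  d z d $  expand S ::= ε
  4  $ Q z d    d z d $  match d
  5  $ Q z      z d $    match z
  6  $ Q        d $      expand Q ::= S d
  7  $ d S      d $      expand S ::= ε
  8  $ d        d $      match d
Accept reached after 8 steps.

8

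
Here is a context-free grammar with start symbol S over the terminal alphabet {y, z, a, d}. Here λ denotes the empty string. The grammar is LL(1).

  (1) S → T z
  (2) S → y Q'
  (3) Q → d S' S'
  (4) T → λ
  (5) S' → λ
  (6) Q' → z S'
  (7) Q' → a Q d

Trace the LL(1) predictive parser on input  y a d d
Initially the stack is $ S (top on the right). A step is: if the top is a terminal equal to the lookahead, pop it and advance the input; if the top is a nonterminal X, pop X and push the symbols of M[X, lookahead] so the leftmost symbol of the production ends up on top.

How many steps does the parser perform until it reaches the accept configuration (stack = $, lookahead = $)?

9

step 1: stack=$ S  input=y a d d $  — expand S → y Q'
step 2: stack=$ Q' y  input=y a d d $  — match y
step 3: stack=$ Q'  input=a d d $  — expand Q' → a Q d
step 4: stack=$ d Q a  input=a d d $  — match a
step 5: stack=$ d Q  input=d d $  — expand Q → d S' S'
step 6: stack=$ d S' S' d  input=d d $  — match d
step 7: stack=$ d S' S'  input=d $  — expand S' → λ
step 8: stack=$ d S'  input=d $  — expand S' → λ
step 9: stack=$ d  input=d $  — match d
Accept reached after 9 steps.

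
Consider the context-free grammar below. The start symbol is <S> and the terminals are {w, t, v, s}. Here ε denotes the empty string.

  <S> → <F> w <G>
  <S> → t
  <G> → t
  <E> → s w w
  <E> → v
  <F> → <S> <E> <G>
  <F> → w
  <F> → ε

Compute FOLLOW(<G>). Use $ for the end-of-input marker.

{$, s, v, w}

FIRST(<G>) = {t}
FIRST(<E>) = {s, v}
FIRST(<S>) = {t, w}  (via <F> w <G>)
FIRST(<F>) = {ε, t, w}  (via <S> <E> <G>)
FOLLOW(<S>) includes $ since <S> is the start symbol.
FOLLOW(<S>): in <F>→<S> <E> <G>, <S> is followed by <E> <G> with FIRST {s, v}. Thus FOLLOW(<S>) = {$, s, v}.
FOLLOW(<E>): in <F>→<S> <E> <G>, <E> is followed by <G> with FIRST {t}. Thus FOLLOW(<E>) = {t}.
FOLLOW(<F>): in <S>→<F> w <G>, <F> is followed by w <G> with FIRST {w}. Thus FOLLOW(<F>) = {w}.
FOLLOW(<G>): in <S>→<F> w <G>, the suffix after <G> is empty, so FOLLOW(<G>) ⊇ FOLLOW(<S>) = {$, s, v}; in <F>→<S> <E> <G>, the suffix after <G> is empty, so FOLLOW(<G>) ⊇ FOLLOW(<F>) = {w}. Thus FOLLOW(<G>) = {$, s, v, w}.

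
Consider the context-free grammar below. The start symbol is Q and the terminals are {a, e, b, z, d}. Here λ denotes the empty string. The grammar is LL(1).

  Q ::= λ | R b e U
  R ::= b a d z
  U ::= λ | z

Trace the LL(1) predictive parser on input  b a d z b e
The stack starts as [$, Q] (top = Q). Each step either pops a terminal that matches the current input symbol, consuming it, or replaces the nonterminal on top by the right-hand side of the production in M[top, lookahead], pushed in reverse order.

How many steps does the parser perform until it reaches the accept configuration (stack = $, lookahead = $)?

step 1: stack=$ Q  input=b a d z b e $  — expand Q ::= R b e U
step 2: stack=$ U e b R  input=b a d z b e $  — expand R ::= b a d z
step 3: stack=$ U e b z d a b  input=b a d z b e $  — match b
step 4: stack=$ U e b z d a  input=a d z b e $  — match a
step 5: stack=$ U e b z d  input=d z b e $  — match d
step 6: stack=$ U e b z  input=z b e $  — match z
step 7: stack=$ U e b  input=b e $  — match b
step 8: stack=$ U e  input=e $  — match e
step 9: stack=$ U  input=$  — expand U ::= λ
Accept reached after 9 steps.

9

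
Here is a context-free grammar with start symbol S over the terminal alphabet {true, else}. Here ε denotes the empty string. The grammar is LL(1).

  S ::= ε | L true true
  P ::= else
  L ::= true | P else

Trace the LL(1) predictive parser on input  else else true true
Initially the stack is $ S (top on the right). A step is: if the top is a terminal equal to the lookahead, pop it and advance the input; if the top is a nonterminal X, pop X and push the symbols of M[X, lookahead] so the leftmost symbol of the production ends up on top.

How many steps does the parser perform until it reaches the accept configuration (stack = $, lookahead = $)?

7

     Stack                  Input                  Action
  1  $ S                    else else true true $  expand S ::= L true true
  2  $ true true L          else else true true $  expand L ::= P else
  3  $ true true else P     else else true true $  expand P ::= else
  4  $ true true else else  else else true true $  match else
  5  $ true true else       else true true $       match else
  6  $ true true            true true $            match true
  7  $ true                 true $                 match true
Accept reached after 7 steps.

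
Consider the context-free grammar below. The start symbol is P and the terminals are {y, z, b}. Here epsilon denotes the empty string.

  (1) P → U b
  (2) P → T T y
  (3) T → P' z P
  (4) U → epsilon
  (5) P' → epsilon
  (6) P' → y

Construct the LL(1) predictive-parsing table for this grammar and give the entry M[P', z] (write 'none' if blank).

FIRST(U): from U→epsilon we get {epsilon}. So FIRST(U) = {epsilon}.
FIRST(P'): from P'→epsilon we get {epsilon}; from P'→y we get {y}. So FIRST(P') = {epsilon, y}.
FIRST(T): from T→P' z P we get {y, z}. So FIRST(T) = {y, z}.
FIRST(P): from P→U b we get {b}; from P→T T y we get {y, z}. So FIRST(P) = {b, y, z}.
FOLLOW(P) includes $ since P is the start symbol.
FOLLOW(P'): in T→P' z P, P' is followed by z P with FIRST {z}. Thus FOLLOW(P') = {z}.
For P' → epsilon: FIRST(epsilon) = {epsilon}, so it goes in M[P', t] for t ∈ {}; since epsilon ∈ FIRST, also for every t ∈ FOLLOW(P') = {z}.
For P' → y: FIRST(y) = {y}, so it goes in M[P', t] for t ∈ {y}.

P' → epsilon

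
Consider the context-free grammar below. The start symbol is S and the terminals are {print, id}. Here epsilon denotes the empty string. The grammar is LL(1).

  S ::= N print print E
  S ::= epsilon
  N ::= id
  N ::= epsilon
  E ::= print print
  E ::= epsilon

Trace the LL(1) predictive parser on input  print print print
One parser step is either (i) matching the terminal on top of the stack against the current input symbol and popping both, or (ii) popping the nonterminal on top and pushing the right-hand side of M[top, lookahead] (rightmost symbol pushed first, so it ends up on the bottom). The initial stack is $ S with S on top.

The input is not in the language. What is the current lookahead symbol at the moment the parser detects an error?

step 1: stack=$ S  input=print print print $  — expand S ::= N print print E
step 2: stack=$ E print print N  input=print print print $  — expand N ::= epsilon
step 3: stack=$ E print print  input=print print print $  — match print
step 4: stack=$ E print  input=print print $  — match print
step 5: stack=$ E  input=print $  — expand E ::= print print
step 6: stack=$ print print  input=print $  — match print
step 7: stack=$ print  input=$  — error: top is terminal print but lookahead is $

$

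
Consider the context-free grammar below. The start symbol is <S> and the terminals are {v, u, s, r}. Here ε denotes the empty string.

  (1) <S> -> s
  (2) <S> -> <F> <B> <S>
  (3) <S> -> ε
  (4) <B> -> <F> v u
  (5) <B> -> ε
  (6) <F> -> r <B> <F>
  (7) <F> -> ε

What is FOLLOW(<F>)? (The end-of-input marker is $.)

{$, r, s, v}

FIRST(<F>): from <F>->r <B> <F> we get {r}; from <F>->ε we get {ε}. So FIRST(<F>) = {ε, r}.
FIRST(<B>): from <B>-><F> v u we get {r, v}; from <B>->ε we get {ε}. So FIRST(<B>) = {ε, r, v}.
FIRST(<S>): from <S>->s we get {s}; from <S>-><F> <B> <S> we get {ε, r, s, v}; from <S>->ε we get {ε}. So FIRST(<S>) = {ε, r, s, v}.
FOLLOW(<S>) includes $ since <S> is the start symbol.
FOLLOW(<S>): in <S>-><F> <B> <S>, the suffix after <S> is empty (adds nothing new). Thus FOLLOW(<S>) = {$}.
FOLLOW(<F>): in <S>-><F> <B> <S>, <F> is followed by <B> <S> with FIRST {ε, r, s, v}; in <S>-><F> <B> <S>, the suffix after <F> is nullable, so FOLLOW(<F>) ⊇ FOLLOW(<S>) = {$}; in <B>-><F> v u, <F> is followed by v u with FIRST {v}; in <F>->r <B> <F>, the suffix after <F> is empty (adds nothing new). Thus FOLLOW(<F>) = {$, r, s, v}.
FOLLOW(<B>): in <S>-><F> <B> <S>, <B> is followed by <S> with FIRST {ε, r, s, v}; in <S>-><F> <B> <S>, the suffix after <B> is nullable, so FOLLOW(<B>) ⊇ FOLLOW(<S>) = {$}; in <F>->r <B> <F>, <B> is followed by <F> with FIRST {ε, r}; in <F>->r <B> <F>, the suffix after <B> is nullable, so FOLLOW(<B>) ⊇ FOLLOW(<F>) = {$, r, s, v}. Thus FOLLOW(<B>) = {$, r, s, v}.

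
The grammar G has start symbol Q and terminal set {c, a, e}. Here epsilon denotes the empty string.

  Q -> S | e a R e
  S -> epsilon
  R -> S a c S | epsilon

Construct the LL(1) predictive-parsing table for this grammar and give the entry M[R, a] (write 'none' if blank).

FIRST(S) = {epsilon}
FIRST(Q) = {epsilon, e}  (via S)
FIRST(R) = {epsilon, a}  (via S a c S)
FOLLOW(Q) includes $ since Q is the start symbol.
FOLLOW(R): in Q->e a R e, R is followed by e with FIRST {e}. Thus FOLLOW(R) = {e}.
For R -> S a c S: FIRST(S a c S) = {a}, so it goes in M[R, t] for t ∈ {a}.
For R -> epsilon: FIRST(epsilon) = {epsilon}, so it goes in M[R, t] for t ∈ {}; since epsilon ∈ FIRST, also for every t ∈ FOLLOW(R) = {e}.

R -> S a c S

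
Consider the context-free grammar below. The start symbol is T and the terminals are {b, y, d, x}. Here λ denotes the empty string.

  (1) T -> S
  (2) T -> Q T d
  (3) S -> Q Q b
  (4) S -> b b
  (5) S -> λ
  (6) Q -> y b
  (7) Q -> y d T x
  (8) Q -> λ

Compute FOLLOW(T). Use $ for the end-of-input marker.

{$, d, x}

FIRST(Q) = {λ, y}
FIRST(S) = {λ, b, y}  (via Q Q b)
FIRST(T) = {λ, b, d, y}  (via S, Q T d)
FOLLOW(T) includes $ since T is the start symbol.
FOLLOW(T): in T->Q T d, T is followed by d with FIRST {d}; in Q->y d T x, T is followed by x with FIRST {x}. Thus FOLLOW(T) = {$, d, x}.
FOLLOW(S): in T->S, the suffix after S is empty, so FOLLOW(S) ⊇ FOLLOW(T) = {$, d, x}. Thus FOLLOW(S) = {$, d, x}.
FOLLOW(Q): in T->Q T d, Q is followed by T d with FIRST {b, d, y}; in S->Q Q b (occurrence 1), Q is followed by Q b with FIRST {b, y}; in S->Q Q b (occurrence 2), Q is followed by b with FIRST {b}. Thus FOLLOW(Q) = {b, d, y}.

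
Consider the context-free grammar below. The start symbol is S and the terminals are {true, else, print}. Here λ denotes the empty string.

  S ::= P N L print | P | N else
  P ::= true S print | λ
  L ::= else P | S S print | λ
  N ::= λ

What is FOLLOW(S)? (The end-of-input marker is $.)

{$, else, print, true}

FIRST(P): from P::=true S print we get {true}; from P::=λ we get {λ}. So FIRST(P) = {λ, true}.
FIRST(N): from N::=λ we get {λ}. So FIRST(N) = {λ}.
FIRST(S): from S::=P N L print we get {else, print, true}; from S::=P we get {λ, true}; from S::=N else we get {else}. So FIRST(S) = {λ, else, print, true}.
FIRST(L): from L::=else P we get {else}; from L::=S S print we get {else, print, true}; from L::=λ we get {λ}. So FIRST(L) = {λ, else, print, true}.
FOLLOW(S) includes $ since S is the start symbol.
FOLLOW(S): in P::=true S print, S is followed by print with FIRST {print}; in L::=S S print (occurrence 1), S is followed by S print with FIRST {else, print, true}; in L::=S S print (occurrence 2), S is followed by print with FIRST {print}. Thus FOLLOW(S) = {$, else, print, true}.
FOLLOW(L): in S::=P N L print, L is followed by print with FIRST {print}. Thus FOLLOW(L) = {print}.
FOLLOW(P): in S::=P N L print, P is followed by N L print with FIRST {else, print, true}; in S::=P, the suffix after P is empty, so FOLLOW(P) ⊇ FOLLOW(S) = {$, else, print, true}; in L::=else P, the suffix after P is empty, so FOLLOW(P) ⊇ FOLLOW(L) = {print}. Thus FOLLOW(P) = {$, else, print, true}.
FOLLOW(N): in S::=P N L print, N is followed by L print with FIRST {else, print, true}; in S::=N else, N is followed by else with FIRST {else}. Thus FOLLOW(N) = {else, print, true}.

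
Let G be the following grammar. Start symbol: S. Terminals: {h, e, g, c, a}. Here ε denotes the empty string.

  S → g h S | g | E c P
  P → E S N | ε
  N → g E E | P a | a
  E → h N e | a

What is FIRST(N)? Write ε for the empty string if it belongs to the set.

FIRST(E): from E→h N e we get {h}; from E→a we get {a}. So FIRST(E) = {a, h}.
FIRST(S): from S→g h S we get {g}; from S→g we get {g}; from S→E c P we get {a, h}. So FIRST(S) = {a, g, h}.
FIRST(P): from P→E S N we get {a, h}; from P→ε we get {ε}. So FIRST(P) = {ε, a, h}.
FIRST(N): from N→g E E we get {g}; from N→P a we get {a, h}; from N→a we get {a}. So FIRST(N) = {a, g, h}.

{a, g, h}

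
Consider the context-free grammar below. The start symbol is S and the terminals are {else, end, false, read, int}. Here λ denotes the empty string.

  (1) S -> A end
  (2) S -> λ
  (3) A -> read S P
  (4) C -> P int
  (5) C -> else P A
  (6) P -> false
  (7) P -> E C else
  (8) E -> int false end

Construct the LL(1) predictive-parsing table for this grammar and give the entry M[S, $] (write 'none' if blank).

FIRST(A): from A->read S P we get {read}. So FIRST(A) = {read}.
FIRST(E): from E->int false end we get {int}. So FIRST(E) = {int}.
FIRST(S): from S->A end we get {read}; from S->λ we get {λ}. So FIRST(S) = {λ, read}.
FIRST(P): from P->false we get {false}; from P->E C else we get {int}. So FIRST(P) = {false, int}.
FIRST(C): from C->P int we get {false, int}; from C->else P A we get {else}. So FIRST(C) = {else, false, int}.
FOLLOW(S) includes $ since S is the start symbol.
FOLLOW(S): in A->read S P, S is followed by P with FIRST {false, int}. Thus FOLLOW(S) = {$, false, int}.
For S -> A end: FIRST(A end) = {read}, so it goes in M[S, t] for t ∈ {read}.
For S -> λ: FIRST(λ) = {λ}, so it goes in M[S, t] for t ∈ {}; since λ ∈ FIRST, also for every t ∈ FOLLOW(S) = {$, false, int}.

S -> λ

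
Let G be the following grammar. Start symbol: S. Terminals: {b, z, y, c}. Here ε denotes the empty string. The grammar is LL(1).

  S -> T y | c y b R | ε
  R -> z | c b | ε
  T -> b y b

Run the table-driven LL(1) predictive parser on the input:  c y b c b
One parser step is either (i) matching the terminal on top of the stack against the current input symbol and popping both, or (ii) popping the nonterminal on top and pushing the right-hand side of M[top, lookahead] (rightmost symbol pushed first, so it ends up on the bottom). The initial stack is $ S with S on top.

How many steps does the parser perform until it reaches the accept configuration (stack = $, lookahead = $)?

7

     Stack      Input        Action
  1  $ S        c y b c b $  expand S -> c y b R
  2  $ R b y c  c y b c b $  match c
  3  $ R b y    y b c b $    match y
  4  $ R b      b c b $      match b
  5  $ R        c b $        expand R -> c b
  6  $ b c      c b $        match c
  7  $ b        b $          match b
Accept reached after 7 steps.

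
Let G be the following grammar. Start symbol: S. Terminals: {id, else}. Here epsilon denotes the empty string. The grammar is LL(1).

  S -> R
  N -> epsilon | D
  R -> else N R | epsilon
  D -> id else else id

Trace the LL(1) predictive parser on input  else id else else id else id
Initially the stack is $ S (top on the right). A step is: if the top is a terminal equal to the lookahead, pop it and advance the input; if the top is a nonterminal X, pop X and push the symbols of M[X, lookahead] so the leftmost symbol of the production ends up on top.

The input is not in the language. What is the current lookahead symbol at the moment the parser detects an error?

$

step 1: stack=$ S  input=else id else else id else id $  — expand S -> R
step 2: stack=$ R  input=else id else else id else id $  — expand R -> else N R
step 3: stack=$ R N else  input=else id else else id else id $  — match else
step 4: stack=$ R N  input=id else else id else id $  — expand N -> D
step 5: stack=$ R D  input=id else else id else id $  — expand D -> id else else id
step 6: stack=$ R id else else id  input=id else else id else id $  — match id
step 7: stack=$ R id else else  input=else else id else id $  — match else
step 8: stack=$ R id else  input=else id else id $  — match else
step 9: stack=$ R id  input=id else id $  — match id
step 10: stack=$ R  input=else id $  — expand R -> else N R
step 11: stack=$ R N else  input=else id $  — match else
step 12: stack=$ R N  input=id $  — expand N -> D
step 13: stack=$ R D  input=id $  — expand D -> id else else id
step 14: stack=$ R id else else id  input=id $  — match id
step 15: stack=$ R id else else  input=$  — error: top is terminal else but lookahead is $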